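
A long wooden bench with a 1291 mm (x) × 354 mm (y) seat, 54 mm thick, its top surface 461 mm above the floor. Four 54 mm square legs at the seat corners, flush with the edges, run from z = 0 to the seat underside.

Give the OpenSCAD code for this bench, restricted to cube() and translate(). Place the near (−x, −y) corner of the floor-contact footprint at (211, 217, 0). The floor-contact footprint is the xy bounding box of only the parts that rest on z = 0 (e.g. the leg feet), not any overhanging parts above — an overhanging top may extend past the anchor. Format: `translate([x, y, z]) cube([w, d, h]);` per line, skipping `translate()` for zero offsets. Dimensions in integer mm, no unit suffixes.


translate([211, 217, 407]) cube([1291, 354, 54]);
translate([211, 217, 0]) cube([54, 54, 407]);
translate([211, 517, 0]) cube([54, 54, 407]);
translate([1448, 217, 0]) cube([54, 54, 407]);
translate([1448, 517, 0]) cube([54, 54, 407]);


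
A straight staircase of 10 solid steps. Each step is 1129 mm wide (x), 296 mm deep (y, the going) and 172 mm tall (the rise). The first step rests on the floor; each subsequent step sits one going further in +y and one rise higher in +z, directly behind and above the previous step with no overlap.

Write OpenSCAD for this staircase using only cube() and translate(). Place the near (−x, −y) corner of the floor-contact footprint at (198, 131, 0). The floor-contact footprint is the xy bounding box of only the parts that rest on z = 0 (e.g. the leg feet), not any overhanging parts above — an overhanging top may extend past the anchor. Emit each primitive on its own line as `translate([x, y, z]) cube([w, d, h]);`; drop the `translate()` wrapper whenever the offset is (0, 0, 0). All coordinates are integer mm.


translate([198, 131, 0]) cube([1129, 296, 172]);
translate([198, 427, 172]) cube([1129, 296, 172]);
translate([198, 723, 344]) cube([1129, 296, 172]);
translate([198, 1019, 516]) cube([1129, 296, 172]);
translate([198, 1315, 688]) cube([1129, 296, 172]);
translate([198, 1611, 860]) cube([1129, 296, 172]);
translate([198, 1907, 1032]) cube([1129, 296, 172]);
translate([198, 2203, 1204]) cube([1129, 296, 172]);
translate([198, 2499, 1376]) cube([1129, 296, 172]);
translate([198, 2795, 1548]) cube([1129, 296, 172]);


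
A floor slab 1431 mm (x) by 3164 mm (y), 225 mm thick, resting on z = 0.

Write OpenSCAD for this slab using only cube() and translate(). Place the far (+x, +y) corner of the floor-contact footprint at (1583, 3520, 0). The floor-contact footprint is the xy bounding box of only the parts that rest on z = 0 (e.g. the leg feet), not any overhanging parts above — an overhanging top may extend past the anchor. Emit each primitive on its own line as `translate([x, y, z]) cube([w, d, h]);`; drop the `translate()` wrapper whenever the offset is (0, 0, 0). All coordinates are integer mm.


translate([152, 356, 0]) cube([1431, 3164, 225]);


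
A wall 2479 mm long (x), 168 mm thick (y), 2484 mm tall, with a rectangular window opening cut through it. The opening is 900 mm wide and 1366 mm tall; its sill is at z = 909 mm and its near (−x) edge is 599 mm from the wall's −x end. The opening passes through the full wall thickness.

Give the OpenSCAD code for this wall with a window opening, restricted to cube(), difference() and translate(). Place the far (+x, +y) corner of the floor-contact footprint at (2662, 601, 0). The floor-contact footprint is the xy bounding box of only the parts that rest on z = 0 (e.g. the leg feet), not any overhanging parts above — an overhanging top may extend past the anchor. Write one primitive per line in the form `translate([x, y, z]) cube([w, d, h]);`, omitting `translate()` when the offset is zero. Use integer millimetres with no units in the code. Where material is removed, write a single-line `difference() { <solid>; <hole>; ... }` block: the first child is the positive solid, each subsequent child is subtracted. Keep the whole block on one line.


difference() { translate([183, 433, 0]) cube([2479, 168, 2484]); translate([782, 433, 909]) cube([900, 168, 1366]); }


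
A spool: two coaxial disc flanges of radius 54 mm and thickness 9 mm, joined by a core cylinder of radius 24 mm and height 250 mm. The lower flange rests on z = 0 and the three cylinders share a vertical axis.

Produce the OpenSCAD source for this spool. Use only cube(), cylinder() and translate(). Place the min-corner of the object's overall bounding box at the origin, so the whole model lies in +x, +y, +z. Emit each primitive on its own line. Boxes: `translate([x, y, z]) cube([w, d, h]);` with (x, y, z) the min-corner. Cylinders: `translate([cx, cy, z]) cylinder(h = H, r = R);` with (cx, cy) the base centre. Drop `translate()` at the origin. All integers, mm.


translate([54, 54, 0]) cylinder(h = 9, r = 54);
translate([54, 54, 9]) cylinder(h = 250, r = 24);
translate([54, 54, 259]) cylinder(h = 9, r = 54);


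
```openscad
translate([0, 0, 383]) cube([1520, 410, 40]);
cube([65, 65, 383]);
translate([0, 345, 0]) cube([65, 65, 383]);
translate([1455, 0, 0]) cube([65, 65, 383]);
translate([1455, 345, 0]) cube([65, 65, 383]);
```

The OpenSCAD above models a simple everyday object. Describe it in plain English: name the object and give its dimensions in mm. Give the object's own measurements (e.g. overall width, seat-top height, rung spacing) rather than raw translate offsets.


A bench: a 1520×410 mm seat slab, 40 mm thick, top at z = 423 mm, on four 65×65 mm square legs flush with the seat corners and standing on z = 0.


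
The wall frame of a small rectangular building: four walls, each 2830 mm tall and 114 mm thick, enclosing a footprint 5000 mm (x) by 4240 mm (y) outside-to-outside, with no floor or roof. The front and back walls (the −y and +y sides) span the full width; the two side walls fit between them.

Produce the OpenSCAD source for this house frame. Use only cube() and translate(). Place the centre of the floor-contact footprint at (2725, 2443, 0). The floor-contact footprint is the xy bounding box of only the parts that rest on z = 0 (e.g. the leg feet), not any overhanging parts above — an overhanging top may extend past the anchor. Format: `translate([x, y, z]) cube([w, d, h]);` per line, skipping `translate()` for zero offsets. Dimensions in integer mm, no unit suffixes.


translate([225, 323, 0]) cube([5000, 114, 2830]);
translate([225, 4449, 0]) cube([5000, 114, 2830]);
translate([225, 437, 0]) cube([114, 4012, 2830]);
translate([5111, 437, 0]) cube([114, 4012, 2830]);


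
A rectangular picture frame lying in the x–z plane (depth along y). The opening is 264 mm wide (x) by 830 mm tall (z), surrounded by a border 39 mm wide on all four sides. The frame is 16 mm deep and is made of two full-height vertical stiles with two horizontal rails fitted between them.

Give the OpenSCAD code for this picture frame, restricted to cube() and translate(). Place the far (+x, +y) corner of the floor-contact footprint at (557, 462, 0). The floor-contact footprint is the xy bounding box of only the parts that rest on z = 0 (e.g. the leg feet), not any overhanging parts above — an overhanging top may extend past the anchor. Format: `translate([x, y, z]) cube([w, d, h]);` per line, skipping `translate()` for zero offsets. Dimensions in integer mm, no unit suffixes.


translate([215, 446, 0]) cube([39, 16, 908]);
translate([518, 446, 0]) cube([39, 16, 908]);
translate([254, 446, 0]) cube([264, 16, 39]);
translate([254, 446, 869]) cube([264, 16, 39]);


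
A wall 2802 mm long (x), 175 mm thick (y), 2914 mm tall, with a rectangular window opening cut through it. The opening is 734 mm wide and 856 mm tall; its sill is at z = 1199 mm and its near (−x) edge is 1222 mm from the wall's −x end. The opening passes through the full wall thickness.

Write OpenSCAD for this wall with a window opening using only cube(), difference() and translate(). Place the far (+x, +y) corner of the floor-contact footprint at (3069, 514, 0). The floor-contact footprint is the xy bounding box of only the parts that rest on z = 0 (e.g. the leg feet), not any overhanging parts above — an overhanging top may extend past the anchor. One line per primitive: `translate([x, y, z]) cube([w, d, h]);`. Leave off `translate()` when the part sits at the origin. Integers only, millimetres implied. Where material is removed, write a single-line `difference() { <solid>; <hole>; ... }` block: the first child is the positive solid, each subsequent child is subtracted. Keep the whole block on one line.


difference() { translate([267, 339, 0]) cube([2802, 175, 2914]); translate([1489, 339, 1199]) cube([734, 175, 856]); }


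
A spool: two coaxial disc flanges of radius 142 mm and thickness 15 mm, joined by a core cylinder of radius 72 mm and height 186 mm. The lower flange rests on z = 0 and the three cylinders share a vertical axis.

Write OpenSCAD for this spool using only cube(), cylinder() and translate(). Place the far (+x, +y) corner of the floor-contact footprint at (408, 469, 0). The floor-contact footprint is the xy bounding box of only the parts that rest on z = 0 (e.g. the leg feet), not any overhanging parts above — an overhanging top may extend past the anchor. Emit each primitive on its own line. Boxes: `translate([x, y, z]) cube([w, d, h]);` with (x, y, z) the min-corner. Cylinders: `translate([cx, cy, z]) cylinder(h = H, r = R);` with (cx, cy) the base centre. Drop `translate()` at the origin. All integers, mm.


translate([266, 327, 0]) cylinder(h = 15, r = 142);
translate([266, 327, 15]) cylinder(h = 186, r = 72);
translate([266, 327, 201]) cylinder(h = 15, r = 142);


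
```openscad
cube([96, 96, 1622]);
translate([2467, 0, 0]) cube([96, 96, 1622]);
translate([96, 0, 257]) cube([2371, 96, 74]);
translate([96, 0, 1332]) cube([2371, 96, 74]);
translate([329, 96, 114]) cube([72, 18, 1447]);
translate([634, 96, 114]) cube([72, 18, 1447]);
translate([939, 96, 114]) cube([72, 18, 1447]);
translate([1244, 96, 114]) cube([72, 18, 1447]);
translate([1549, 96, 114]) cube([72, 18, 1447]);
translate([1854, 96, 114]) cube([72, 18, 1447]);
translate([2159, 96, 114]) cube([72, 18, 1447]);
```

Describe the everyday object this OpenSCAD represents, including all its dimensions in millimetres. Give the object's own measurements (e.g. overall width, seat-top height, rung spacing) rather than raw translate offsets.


A fence section. Two 96×96 mm posts, 1622 mm tall, stand on the floor with a clear span of 2371 mm between their inner faces. Two horizontal rails of 96×74 mm section span the gap between the posts with their undersides at z = 257 mm and z = 1332 mm, flush with the posts' −y face. 7 pickets, each 72 mm wide, 18 mm thick and 1447 mm tall, are fixed to the +y face of the rails with their bottoms at z = 114 mm, spaced across the span with a 233 mm gap after the −x post and between neighbouring pickets, with 236 mm left before the +x post.


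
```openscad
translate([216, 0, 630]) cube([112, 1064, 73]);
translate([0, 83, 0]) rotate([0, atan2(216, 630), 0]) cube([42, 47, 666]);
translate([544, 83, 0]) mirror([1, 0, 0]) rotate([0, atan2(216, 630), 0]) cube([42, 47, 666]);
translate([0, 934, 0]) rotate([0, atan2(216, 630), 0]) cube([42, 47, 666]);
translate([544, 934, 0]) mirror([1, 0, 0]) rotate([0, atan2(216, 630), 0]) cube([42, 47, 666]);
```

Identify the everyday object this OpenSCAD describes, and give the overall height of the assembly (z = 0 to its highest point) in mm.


A sawhorse. The overall height is 703 mm.

A beam across two mirrored pairs of raked legs — a sawhorse. The beam's underside is at z = 630 (matching the legs' vertical rise in atan2(216, 630)) and the beam is 73 mm tall, so its top is at 630 + 73 = 703 mm. The raked legs top out at the beam's underside, so that is the highest point.


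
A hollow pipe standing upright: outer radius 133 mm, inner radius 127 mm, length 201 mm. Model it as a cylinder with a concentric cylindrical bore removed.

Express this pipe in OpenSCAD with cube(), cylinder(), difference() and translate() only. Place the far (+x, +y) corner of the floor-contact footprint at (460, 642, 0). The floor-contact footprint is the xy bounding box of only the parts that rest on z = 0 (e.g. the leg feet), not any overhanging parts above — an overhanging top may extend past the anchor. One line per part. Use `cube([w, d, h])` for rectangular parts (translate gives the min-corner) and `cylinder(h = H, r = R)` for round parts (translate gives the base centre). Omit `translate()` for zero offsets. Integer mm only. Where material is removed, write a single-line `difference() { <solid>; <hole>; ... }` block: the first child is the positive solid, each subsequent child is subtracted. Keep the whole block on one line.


difference() { translate([327, 509, 0]) cylinder(h = 201, r = 133); translate([327, 509, 0]) cylinder(h = 201, r = 127); }


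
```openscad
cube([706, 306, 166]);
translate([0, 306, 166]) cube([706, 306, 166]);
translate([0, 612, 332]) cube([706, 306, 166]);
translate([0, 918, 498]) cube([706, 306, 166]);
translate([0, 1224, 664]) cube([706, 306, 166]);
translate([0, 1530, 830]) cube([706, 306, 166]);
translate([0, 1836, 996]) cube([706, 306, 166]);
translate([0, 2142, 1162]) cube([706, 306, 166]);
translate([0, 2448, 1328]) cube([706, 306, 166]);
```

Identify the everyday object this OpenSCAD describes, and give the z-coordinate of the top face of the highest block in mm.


A staircase. The total rise is 1494 mm.

9 identical blocks, each offset up and back from the previous — a staircase. Each step is 166 mm tall and there are 9 of them, so the total rise is 9 × 166 = 1494 mm.


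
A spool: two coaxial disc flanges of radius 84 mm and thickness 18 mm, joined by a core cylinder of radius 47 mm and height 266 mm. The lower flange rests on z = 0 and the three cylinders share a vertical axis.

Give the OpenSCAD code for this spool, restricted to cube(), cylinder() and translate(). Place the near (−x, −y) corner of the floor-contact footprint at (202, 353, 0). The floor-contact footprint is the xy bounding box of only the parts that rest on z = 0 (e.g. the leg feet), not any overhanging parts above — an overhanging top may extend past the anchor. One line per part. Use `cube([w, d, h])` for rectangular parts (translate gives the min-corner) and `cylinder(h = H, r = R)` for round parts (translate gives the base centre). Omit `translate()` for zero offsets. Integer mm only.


translate([286, 437, 0]) cylinder(h = 18, r = 84);
translate([286, 437, 18]) cylinder(h = 266, r = 47);
translate([286, 437, 284]) cylinder(h = 18, r = 84);


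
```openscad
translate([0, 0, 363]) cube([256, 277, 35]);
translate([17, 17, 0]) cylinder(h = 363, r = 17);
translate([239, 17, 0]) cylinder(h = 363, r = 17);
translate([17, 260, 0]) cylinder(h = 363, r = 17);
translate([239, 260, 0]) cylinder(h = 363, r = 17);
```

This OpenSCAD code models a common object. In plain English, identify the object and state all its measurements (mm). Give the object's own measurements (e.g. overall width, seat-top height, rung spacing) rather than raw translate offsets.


A four-legged stool. The seat is a 256×277×35 mm slab whose top surface is at z = 398 mm; four round legs, each 34 mm in diameter, run from the floor (z = 0) to the underside of the seat, each leg's axis is inset half a diameter from the nearest pair of seat edges (so the leg's bounding box is flush with the corner).


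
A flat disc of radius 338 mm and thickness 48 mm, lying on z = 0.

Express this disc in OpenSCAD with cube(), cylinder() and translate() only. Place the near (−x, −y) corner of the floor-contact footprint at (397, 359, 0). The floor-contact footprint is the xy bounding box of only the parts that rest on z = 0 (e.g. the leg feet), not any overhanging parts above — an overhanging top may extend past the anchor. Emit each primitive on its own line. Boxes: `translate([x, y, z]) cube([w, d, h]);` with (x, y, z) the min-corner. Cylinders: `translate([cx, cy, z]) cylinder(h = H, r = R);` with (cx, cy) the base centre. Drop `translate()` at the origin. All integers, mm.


translate([735, 697, 0]) cylinder(h = 48, r = 338);


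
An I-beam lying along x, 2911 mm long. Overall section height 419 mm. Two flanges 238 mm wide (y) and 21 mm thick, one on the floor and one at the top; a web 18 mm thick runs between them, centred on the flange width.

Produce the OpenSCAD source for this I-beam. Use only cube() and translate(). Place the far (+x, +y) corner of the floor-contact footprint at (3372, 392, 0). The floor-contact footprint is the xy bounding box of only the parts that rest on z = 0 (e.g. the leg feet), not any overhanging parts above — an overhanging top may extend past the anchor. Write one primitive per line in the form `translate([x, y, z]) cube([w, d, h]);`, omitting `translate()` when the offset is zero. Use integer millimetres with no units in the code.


translate([461, 154, 0]) cube([2911, 238, 21]);
translate([461, 264, 21]) cube([2911, 18, 377]);
translate([461, 154, 398]) cube([2911, 238, 21]);


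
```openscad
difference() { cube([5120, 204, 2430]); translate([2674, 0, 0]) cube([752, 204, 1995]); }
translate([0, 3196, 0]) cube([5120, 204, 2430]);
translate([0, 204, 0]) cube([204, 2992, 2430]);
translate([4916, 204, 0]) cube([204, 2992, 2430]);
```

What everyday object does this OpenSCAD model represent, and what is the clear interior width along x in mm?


A single room. The interior width is 4712 mm.

Four walls enclosing a rectangle with a door in the front wall — a room. Outside width 5120 minus two 204 mm walls gives 4712 mm.


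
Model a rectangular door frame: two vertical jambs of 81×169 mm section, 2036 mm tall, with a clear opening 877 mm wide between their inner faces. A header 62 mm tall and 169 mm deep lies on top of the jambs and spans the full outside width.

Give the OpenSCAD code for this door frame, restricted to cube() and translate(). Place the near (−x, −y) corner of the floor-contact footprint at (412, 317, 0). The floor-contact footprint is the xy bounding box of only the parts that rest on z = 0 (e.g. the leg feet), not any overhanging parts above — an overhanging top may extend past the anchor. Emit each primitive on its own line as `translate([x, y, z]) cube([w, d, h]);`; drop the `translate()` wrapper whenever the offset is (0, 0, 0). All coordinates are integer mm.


translate([412, 317, 0]) cube([81, 169, 2036]);
translate([1370, 317, 0]) cube([81, 169, 2036]);
translate([412, 317, 2036]) cube([1039, 169, 62]);


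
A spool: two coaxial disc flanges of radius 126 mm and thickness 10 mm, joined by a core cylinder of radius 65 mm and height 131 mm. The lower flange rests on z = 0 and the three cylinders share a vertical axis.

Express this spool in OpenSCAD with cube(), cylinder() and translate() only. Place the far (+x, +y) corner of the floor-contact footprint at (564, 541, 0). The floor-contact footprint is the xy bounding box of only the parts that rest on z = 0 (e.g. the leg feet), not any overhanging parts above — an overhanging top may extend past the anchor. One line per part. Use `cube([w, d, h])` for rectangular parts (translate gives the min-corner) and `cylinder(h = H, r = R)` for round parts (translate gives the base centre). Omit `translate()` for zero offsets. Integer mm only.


translate([438, 415, 0]) cylinder(h = 10, r = 126);
translate([438, 415, 10]) cylinder(h = 131, r = 65);
translate([438, 415, 141]) cylinder(h = 10, r = 126);


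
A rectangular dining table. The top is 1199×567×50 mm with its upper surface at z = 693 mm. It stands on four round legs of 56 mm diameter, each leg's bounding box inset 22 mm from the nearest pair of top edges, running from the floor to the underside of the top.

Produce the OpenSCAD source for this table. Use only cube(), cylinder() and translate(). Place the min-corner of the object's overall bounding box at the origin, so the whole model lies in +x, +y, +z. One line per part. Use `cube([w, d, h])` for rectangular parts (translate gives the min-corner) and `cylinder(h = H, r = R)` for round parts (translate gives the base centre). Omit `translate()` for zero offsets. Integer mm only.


translate([0, 0, 643]) cube([1199, 567, 50]);
translate([50, 50, 0]) cylinder(h = 643, r = 28);
translate([1149, 50, 0]) cylinder(h = 643, r = 28);
translate([50, 517, 0]) cylinder(h = 643, r = 28);
translate([1149, 517, 0]) cylinder(h = 643, r = 28);


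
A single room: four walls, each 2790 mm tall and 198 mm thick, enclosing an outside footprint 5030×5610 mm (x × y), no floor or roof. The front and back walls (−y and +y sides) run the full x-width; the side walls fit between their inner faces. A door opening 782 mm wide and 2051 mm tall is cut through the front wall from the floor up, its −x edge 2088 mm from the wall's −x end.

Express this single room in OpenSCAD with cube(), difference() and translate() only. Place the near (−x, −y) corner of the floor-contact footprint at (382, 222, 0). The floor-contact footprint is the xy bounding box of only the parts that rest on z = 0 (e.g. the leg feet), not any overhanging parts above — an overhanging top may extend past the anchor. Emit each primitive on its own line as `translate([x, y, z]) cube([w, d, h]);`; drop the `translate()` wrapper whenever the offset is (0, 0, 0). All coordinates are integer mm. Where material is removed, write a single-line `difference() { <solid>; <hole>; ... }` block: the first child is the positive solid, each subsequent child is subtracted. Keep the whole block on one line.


difference() { translate([382, 222, 0]) cube([5030, 198, 2790]); translate([2470, 222, 0]) cube([782, 198, 2051]); }
translate([382, 5634, 0]) cube([5030, 198, 2790]);
translate([382, 420, 0]) cube([198, 5214, 2790]);
translate([5214, 420, 0]) cube([198, 5214, 2790]);


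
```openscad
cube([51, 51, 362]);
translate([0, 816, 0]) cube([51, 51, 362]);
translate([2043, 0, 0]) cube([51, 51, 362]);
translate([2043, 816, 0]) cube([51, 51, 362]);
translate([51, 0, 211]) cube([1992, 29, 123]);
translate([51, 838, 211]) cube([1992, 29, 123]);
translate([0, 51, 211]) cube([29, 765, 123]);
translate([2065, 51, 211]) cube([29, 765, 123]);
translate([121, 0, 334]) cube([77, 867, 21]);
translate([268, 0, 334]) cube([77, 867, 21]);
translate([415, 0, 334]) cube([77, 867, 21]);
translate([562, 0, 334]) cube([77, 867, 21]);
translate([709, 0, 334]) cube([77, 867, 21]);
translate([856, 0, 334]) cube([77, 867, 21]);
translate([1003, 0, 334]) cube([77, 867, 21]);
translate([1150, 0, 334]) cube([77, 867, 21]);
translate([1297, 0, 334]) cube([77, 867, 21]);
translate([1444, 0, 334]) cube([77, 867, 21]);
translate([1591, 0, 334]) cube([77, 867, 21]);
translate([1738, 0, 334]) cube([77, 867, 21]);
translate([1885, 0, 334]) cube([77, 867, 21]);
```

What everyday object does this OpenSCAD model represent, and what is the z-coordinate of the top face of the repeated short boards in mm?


A bed frame. The slat-top height is 355 mm.

Four posts, four rails, and a row of slats — a bed frame. Slats sit on the rails at z = 211 + 123 = 334; with slat thickness 21, the top is 355 mm.


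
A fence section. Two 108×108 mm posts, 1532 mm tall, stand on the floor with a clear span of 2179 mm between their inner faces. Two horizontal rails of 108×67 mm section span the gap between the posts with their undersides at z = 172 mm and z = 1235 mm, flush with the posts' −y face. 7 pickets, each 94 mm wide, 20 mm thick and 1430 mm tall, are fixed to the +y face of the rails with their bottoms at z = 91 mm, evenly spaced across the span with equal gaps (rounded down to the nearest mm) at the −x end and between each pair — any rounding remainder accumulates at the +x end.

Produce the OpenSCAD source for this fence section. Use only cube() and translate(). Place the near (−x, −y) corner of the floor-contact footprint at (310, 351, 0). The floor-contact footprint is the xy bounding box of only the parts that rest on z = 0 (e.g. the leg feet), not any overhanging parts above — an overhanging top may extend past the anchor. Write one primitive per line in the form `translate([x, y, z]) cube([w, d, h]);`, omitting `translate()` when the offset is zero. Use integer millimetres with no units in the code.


translate([310, 351, 0]) cube([108, 108, 1532]);
translate([2597, 351, 0]) cube([108, 108, 1532]);
translate([418, 351, 172]) cube([2179, 108, 67]);
translate([418, 351, 1235]) cube([2179, 108, 67]);
translate([608, 459, 91]) cube([94, 20, 1430]);
translate([892, 459, 91]) cube([94, 20, 1430]);
translate([1176, 459, 91]) cube([94, 20, 1430]);
translate([1460, 459, 91]) cube([94, 20, 1430]);
translate([1744, 459, 91]) cube([94, 20, 1430]);
translate([2028, 459, 91]) cube([94, 20, 1430]);
translate([2312, 459, 91]) cube([94, 20, 1430]);


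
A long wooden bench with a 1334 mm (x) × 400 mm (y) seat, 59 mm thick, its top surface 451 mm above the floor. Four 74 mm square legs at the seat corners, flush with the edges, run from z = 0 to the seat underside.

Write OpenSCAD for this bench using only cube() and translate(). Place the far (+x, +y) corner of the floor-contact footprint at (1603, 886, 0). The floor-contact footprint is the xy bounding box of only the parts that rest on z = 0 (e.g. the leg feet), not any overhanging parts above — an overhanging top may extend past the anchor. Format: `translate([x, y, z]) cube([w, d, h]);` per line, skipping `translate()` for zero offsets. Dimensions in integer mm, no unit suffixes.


translate([269, 486, 392]) cube([1334, 400, 59]);
translate([269, 486, 0]) cube([74, 74, 392]);
translate([269, 812, 0]) cube([74, 74, 392]);
translate([1529, 486, 0]) cube([74, 74, 392]);
translate([1529, 812, 0]) cube([74, 74, 392]);


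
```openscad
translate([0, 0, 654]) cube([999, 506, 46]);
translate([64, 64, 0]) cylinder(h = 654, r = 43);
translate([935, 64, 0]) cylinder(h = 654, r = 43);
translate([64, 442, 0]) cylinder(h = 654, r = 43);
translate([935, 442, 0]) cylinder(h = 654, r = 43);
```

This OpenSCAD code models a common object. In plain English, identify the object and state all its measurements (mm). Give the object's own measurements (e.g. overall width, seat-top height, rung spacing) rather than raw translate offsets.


A rectangular dining table. The top is 999×506×46 mm with its upper surface at z = 700 mm. It stands on four round legs of 86 mm diameter, each leg's bounding box inset 21 mm from the nearest pair of top edges, running from the floor to the underside of the top.


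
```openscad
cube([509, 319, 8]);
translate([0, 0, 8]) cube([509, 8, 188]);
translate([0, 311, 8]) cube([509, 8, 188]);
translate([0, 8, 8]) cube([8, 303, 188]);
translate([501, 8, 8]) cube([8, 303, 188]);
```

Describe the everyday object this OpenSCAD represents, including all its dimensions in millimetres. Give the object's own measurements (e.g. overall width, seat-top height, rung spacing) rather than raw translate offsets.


An open-topped rectangular box: outside dimensions 509×319×196 mm, with a uniform wall and base thickness of 8 mm. The base is a full 509×319 slab on the floor; four walls sit on top of the base. The front and back walls (the −y and +y sides) span the full width; the two side walls fit between them.


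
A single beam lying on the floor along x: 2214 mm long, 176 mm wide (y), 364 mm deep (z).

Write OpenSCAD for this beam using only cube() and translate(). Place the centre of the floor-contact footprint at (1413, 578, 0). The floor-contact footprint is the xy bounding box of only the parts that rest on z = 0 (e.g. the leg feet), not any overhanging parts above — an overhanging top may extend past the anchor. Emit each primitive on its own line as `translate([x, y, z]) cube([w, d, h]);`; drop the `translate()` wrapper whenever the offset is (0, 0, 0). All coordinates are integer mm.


translate([306, 490, 0]) cube([2214, 176, 364]);


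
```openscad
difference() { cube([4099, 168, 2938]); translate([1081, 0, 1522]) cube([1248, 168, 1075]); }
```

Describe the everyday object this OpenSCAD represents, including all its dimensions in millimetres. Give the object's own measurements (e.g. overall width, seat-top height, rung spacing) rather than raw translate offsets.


A wall 4099 mm long (x), 168 mm thick (y), 2938 mm tall, with a rectangular window opening cut through it. The opening is 1248 mm wide and 1075 mm tall; its sill is at z = 1522 mm and its near (−x) edge is 1081 mm from the wall's −x end. The opening passes through the full wall thickness.


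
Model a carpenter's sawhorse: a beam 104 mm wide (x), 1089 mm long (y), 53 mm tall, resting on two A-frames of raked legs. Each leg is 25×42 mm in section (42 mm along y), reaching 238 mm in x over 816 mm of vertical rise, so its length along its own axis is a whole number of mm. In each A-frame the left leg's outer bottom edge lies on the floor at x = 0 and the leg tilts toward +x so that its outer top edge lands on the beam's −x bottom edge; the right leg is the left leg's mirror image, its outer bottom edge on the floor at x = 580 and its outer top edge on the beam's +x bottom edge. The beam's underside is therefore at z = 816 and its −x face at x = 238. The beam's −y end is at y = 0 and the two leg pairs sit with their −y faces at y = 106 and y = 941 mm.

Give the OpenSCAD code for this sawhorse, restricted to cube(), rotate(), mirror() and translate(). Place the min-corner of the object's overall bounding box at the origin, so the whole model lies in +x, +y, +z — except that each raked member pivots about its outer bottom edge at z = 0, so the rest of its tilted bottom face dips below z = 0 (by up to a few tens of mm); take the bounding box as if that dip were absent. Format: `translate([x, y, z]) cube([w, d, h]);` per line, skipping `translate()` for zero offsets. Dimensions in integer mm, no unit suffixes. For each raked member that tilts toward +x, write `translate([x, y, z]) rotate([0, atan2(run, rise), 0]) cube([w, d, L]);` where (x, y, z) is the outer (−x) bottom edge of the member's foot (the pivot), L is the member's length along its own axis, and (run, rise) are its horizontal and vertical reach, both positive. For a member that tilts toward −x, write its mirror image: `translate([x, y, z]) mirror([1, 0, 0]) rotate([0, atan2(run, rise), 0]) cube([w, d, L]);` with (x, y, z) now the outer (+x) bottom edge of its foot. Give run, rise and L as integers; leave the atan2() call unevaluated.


// leg length = √(238² + 816²) = 850
// right-leg outer foot x = 2·238 + 104 = 580
// beam min-corner = (238, 0, 816)
translate([238, 0, 816]) cube([104, 1089, 53]);
translate([0, 106, 0]) rotate([0, atan2(238, 816), 0]) cube([25, 42, 850]);
translate([580, 106, 0]) mirror([1, 0, 0]) rotate([0, atan2(238, 816), 0]) cube([25, 42, 850]);
translate([0, 941, 0]) rotate([0, atan2(238, 816), 0]) cube([25, 42, 850]);
translate([580, 941, 0]) mirror([1, 0, 0]) rotate([0, atan2(238, 816), 0]) cube([25, 42, 850]);


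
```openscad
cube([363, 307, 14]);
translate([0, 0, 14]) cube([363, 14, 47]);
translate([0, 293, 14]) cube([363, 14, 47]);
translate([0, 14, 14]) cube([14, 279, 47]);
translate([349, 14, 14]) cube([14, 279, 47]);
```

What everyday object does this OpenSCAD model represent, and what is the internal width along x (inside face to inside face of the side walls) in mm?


An open box. The internal width is 335 mm.

A 363×307 base slab with four walls standing on it — an open box. The base is 363 mm wide and the walls are 14 mm thick, so the internal width is 363 − 2 × 14 = 335 mm.


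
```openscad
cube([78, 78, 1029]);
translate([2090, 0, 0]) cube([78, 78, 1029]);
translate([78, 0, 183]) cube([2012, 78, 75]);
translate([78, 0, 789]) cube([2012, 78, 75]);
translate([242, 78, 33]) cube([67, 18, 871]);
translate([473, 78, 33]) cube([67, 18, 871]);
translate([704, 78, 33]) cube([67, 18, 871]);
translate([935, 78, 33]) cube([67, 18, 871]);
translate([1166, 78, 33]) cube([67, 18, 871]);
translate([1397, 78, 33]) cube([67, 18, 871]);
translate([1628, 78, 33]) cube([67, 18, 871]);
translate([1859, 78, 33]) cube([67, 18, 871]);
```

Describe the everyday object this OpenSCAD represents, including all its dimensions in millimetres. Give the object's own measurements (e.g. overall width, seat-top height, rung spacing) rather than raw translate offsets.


A fence section. Two 78×78 mm posts, 1029 mm tall, stand on the floor with a clear span of 2012 mm between their inner faces. Two horizontal rails of 78×75 mm section span the gap between the posts with their undersides at z = 183 mm and z = 789 mm, flush with the posts' −y face. 8 pickets, each 67 mm wide, 18 mm thick and 871 mm tall, are fixed to the +y face of the rails with their bottoms at z = 33 mm, spaced across the span with a 164 mm gap after the −x post and between neighbouring pickets and before the +x post.


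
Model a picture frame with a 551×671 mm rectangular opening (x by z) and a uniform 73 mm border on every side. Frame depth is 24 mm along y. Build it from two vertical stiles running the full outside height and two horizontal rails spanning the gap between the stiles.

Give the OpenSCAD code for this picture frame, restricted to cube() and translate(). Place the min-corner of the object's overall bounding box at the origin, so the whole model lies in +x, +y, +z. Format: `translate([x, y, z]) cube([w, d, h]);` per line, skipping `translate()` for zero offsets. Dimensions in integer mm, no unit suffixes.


cube([73, 24, 817]);
translate([624, 0, 0]) cube([73, 24, 817]);
translate([73, 0, 0]) cube([551, 24, 73]);
translate([73, 0, 744]) cube([551, 24, 73]);


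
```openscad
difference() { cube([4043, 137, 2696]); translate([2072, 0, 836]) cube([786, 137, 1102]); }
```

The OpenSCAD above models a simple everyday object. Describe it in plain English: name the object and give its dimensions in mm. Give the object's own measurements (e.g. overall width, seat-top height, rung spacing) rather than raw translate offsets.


A wall 4043 mm long (x), 137 mm thick (y), 2696 mm tall, with a rectangular window opening cut through it. The opening is 786 mm wide and 1102 mm tall; its sill is at z = 836 mm and its near (−x) edge is 2072 mm from the wall's −x end. The opening passes through the full wall thickness.


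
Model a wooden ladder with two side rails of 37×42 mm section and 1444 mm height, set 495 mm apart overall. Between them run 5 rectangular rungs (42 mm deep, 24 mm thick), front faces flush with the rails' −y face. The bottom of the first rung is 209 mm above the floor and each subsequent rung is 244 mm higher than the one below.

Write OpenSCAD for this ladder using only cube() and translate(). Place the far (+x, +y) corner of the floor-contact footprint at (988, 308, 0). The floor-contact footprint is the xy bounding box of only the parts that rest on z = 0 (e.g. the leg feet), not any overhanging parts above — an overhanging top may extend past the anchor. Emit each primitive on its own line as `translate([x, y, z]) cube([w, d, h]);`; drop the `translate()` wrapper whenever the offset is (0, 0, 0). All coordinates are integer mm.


// rung span = 495 - 2*37 = 421
// rung[k] z = 209 + k*244
translate([493, 266, 0]) cube([37, 42, 1444]);
translate([951, 266, 0]) cube([37, 42, 1444]);
translate([530, 266, 209]) cube([421, 42, 24]);
translate([530, 266, 453]) cube([421, 42, 24]);
translate([530, 266, 697]) cube([421, 42, 24]);
translate([530, 266, 941]) cube([421, 42, 24]);
translate([530, 266, 1185]) cube([421, 42, 24]);


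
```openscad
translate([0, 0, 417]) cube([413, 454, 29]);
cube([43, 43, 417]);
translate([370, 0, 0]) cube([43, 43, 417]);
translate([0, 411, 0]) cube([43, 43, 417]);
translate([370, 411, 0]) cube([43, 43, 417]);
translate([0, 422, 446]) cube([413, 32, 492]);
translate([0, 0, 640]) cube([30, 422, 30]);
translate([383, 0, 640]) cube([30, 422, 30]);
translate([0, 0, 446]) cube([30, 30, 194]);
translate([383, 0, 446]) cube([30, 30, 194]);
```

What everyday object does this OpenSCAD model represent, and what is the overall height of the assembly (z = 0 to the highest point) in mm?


A chair. The overall height is 938 mm.

A slab on four corner posts with a tall panel at the back — a chair. The seat slab sits at z = 417 with thickness 29, and the 492 mm backrest starts at the seat top, so the overall height is 417 + 29 + 492 = 938 mm.


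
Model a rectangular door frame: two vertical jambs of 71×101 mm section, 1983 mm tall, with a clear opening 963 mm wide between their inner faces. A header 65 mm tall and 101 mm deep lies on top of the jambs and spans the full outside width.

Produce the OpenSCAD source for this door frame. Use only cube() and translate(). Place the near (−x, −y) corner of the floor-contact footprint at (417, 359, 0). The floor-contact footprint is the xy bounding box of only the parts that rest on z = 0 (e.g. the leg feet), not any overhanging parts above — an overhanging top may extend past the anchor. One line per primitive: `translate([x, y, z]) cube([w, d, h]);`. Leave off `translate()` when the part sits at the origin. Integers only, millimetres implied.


translate([417, 359, 0]) cube([71, 101, 1983]);
translate([1451, 359, 0]) cube([71, 101, 1983]);
translate([417, 359, 1983]) cube([1105, 101, 65]);


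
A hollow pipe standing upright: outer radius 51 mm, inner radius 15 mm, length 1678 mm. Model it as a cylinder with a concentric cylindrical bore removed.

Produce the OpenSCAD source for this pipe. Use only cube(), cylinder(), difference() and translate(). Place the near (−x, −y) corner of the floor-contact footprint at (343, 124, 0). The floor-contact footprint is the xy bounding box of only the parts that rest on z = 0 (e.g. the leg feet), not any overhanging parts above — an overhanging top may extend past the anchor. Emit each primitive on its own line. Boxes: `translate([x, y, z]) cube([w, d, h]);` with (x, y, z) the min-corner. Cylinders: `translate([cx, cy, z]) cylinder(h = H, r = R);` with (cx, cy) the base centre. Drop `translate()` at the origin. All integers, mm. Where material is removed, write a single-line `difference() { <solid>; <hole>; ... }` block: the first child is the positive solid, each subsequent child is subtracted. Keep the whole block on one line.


difference() { translate([394, 175, 0]) cylinder(h = 1678, r = 51); translate([394, 175, 0]) cylinder(h = 1678, r = 15); }


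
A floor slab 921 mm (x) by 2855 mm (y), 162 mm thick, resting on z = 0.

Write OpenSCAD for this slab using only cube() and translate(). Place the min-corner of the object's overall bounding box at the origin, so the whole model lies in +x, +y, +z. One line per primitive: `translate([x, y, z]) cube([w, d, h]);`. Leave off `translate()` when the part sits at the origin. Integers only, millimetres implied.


cube([921, 2855, 162]);


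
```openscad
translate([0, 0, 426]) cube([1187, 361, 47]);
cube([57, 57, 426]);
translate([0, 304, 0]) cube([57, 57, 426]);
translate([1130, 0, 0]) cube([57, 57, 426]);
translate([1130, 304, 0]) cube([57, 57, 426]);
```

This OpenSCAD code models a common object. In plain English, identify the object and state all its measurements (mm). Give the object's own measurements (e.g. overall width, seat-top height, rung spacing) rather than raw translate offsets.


A long wooden bench with a 1187 mm (x) × 361 mm (y) seat, 47 mm thick, its top surface 473 mm above the floor. Four 57 mm square legs at the seat corners, flush with the edges, run from z = 0 to the seat underside.


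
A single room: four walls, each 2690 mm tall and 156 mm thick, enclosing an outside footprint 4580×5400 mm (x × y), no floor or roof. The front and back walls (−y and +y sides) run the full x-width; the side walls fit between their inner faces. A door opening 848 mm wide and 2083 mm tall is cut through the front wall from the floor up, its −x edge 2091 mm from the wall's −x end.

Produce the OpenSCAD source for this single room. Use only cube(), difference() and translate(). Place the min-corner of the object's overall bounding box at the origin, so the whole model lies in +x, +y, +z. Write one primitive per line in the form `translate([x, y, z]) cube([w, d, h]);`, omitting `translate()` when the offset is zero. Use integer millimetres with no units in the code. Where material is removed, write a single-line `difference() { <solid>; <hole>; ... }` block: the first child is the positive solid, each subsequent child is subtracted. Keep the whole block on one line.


difference() { cube([4580, 156, 2690]); translate([2091, 0, 0]) cube([848, 156, 2083]); }
translate([0, 5244, 0]) cube([4580, 156, 2690]);
translate([0, 156, 0]) cube([156, 5088, 2690]);
translate([4424, 156, 0]) cube([156, 5088, 2690]);
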